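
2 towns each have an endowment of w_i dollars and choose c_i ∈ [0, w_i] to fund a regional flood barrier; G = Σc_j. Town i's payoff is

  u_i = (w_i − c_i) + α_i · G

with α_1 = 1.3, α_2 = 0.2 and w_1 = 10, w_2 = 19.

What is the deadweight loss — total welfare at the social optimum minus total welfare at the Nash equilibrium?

∂u_i/∂c_i = α_i − 1, so town i contributes w_i if α_i > 1, else 0.
α_i > 1 for i ∈ {1}; NE contributions (10, 0), G = 10.
W^NE = Σw_i − G^NE + (Σα_i)·G^NE = 29 + 0.5·10 = 34.
Planner: ∂(Σu_j)/∂c_i = Σα_j − 1 = 0.5 > 0, so everyone contributes w_i; G^SO = 29, W^SO = 29 + 0.5·29 = 43.5.
Deadweight loss = 9.5.

9.5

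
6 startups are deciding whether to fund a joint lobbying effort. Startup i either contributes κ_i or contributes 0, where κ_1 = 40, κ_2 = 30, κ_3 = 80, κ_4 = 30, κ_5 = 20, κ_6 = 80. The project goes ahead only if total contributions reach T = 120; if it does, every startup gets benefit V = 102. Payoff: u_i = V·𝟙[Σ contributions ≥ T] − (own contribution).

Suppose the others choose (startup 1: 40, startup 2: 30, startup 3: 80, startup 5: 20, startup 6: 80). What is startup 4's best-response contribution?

0

Others' total = 250 ≥ 120; contributing adds cost 30 for no extra benefit.
Best response: 0.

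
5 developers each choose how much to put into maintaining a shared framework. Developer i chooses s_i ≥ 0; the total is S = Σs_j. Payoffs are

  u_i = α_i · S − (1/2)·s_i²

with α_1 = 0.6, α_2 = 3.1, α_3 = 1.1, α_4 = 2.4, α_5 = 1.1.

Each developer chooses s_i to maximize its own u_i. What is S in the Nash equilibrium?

8.3

Developer i's FOC: ∂u_i/∂s_i = α_i − s_i = 0, so s_i* = α_i.
NE contributions = (0.6, 3.1, 1.1, 2.4, 1.1); S = 8.3.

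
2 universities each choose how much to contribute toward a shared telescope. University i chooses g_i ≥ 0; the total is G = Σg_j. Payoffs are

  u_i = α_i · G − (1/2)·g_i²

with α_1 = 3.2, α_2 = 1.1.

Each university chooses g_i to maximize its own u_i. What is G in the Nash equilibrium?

University i's FOC: ∂u_i/∂g_i = α_i − g_i = 0, so g_i* = α_i.
NE contributions = (3.2, 1.1); G = 4.3.

4.3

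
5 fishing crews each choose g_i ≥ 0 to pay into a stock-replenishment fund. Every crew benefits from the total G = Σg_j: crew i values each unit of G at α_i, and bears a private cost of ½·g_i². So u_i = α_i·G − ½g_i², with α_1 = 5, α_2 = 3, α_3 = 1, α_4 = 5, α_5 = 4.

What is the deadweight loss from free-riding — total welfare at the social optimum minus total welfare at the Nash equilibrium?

Crew i's FOC: ∂u_i/∂g_i = α_i − g_i = 0, so g_i* = α_i.
NE contributions = (5, 3, 1, 5, 4); G = 18.
W^NE = (Σα)·G − ½Σα_i² = 18² − ½·76 = 286.
Planner sets g_i = Σα_j = 18 for every i, so G^SO = 5·18 = 90.
W^SO = (Σα)·G^SO − ½·5·(Σα)² = (5/2)·18² = 810.
Deadweight loss = W^SO − W^NE = 524.

524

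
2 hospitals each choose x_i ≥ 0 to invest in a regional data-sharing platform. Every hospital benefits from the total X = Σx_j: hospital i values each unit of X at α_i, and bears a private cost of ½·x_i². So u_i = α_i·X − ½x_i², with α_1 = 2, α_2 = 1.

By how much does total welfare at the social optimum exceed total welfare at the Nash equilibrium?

2.5

Hospital i's FOC: ∂u_i/∂x_i = α_i − x_i = 0, so x_i* = α_i.
NE contributions = (2, 1); X = 3.
W^NE = (Σα)·X − ½Σα_i² = 3² − ½·5 = 6.5.
Planner sets x_i = Σα_j = 3 for every i, so X^SO = 2·3 = 6.
W^SO = (Σα)·X^SO − ½·2·(Σα)² = (2/2)·3² = 9.
Deadweight loss = W^SO − W^NE = 2.5.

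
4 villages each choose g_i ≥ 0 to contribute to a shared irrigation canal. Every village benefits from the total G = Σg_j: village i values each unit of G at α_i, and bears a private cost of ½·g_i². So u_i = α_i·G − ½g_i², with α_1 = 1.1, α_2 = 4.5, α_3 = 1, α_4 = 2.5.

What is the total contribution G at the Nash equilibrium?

9.1

Village i's FOC: ∂u_i/∂g_i = α_i − g_i = 0, so g_i* = α_i.
NE contributions = (1.1, 4.5, 1, 2.5); G = 9.1.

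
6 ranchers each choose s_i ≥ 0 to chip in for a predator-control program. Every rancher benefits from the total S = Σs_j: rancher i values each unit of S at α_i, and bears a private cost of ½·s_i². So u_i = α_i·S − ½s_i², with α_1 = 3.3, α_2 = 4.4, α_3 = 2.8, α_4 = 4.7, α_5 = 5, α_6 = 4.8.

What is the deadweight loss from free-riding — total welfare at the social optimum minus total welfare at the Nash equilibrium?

Rancher i's FOC: ∂u_i/∂s_i = α_i − s_i = 0, so s_i* = α_i.
NE contributions = (3.3, 4.4, 2.8, 4.7, 5, 4.8); S = 25.
W^NE = (Σα)·S − ½Σα_i² = 25² − ½·108.22 = 570.89.
Planner sets s_i = Σα_j = 25 for every i, so S^SO = 6·25 = 150.
W^SO = (Σα)·S^SO − ½·6·(Σα)² = (6/2)·25² = 1875.
Deadweight loss = W^SO − W^NE = 1304.11.

1304.11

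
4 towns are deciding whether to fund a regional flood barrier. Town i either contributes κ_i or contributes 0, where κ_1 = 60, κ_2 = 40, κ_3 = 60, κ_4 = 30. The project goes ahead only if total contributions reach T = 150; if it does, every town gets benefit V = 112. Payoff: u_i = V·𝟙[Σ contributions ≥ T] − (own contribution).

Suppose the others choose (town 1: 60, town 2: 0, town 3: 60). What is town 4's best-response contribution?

30

Others' total = 120. Contributing 30 brings total to 150 ≥ 150: gain V − κ_4 = 82.
Best response: 30.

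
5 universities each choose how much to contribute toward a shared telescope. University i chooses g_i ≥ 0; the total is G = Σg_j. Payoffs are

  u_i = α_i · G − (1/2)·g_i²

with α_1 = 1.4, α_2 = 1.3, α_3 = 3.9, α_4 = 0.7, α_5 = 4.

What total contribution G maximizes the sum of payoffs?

Planner FOC: ∂(Σu_j)/∂g_i = (Σα_j) − g_i = 0, so g_i^SO = Σα_j = 11.3 for every i; G^SO = 56.5.

56.5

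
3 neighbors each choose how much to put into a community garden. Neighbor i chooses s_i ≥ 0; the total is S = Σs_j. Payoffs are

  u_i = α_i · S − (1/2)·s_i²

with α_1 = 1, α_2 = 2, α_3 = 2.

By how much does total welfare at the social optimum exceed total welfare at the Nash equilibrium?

17

Neighbor i's FOC: ∂u_i/∂s_i = α_i − s_i = 0, so s_i* = α_i.
NE contributions = (1, 2, 2); S = 5.
W^NE = (Σα)·S − ½Σα_i² = 5² − ½·9 = 20.5.
Planner sets s_i = Σα_j = 5 for every i, so S^SO = 3·5 = 15.
W^SO = (Σα)·S^SO − ½·3·(Σα)² = (3/2)·5² = 37.5.
Deadweight loss = W^SO − W^NE = 17.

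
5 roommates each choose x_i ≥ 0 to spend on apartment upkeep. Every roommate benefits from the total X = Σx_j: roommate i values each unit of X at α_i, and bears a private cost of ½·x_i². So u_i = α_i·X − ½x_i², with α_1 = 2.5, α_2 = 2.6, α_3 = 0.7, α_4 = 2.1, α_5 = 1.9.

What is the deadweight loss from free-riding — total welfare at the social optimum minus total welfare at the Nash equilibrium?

Roommate i's FOC: ∂u_i/∂x_i = α_i − x_i = 0, so x_i* = α_i.
NE contributions = (2.5, 2.6, 0.7, 2.1, 1.9); X = 9.8.
W^NE = (Σα)·X − ½Σα_i² = 9.8² − ½·21.52 = 85.28.
Planner sets x_i = Σα_j = 9.8 for every i, so X^SO = 5·9.8 = 49.
W^SO = (Σα)·X^SO − ½·5·(Σα)² = (5/2)·9.8² = 240.1.
Deadweight loss = W^SO − W^NE = 154.82.

154.82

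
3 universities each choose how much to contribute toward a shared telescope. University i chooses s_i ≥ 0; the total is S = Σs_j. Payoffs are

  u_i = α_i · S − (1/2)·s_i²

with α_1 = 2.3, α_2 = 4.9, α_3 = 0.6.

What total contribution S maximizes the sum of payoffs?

23.4

Planner FOC: ∂(Σu_j)/∂s_i = (Σα_j) − s_i = 0, so s_i^SO = Σα_j = 7.8 for every i; S^SO = 23.4.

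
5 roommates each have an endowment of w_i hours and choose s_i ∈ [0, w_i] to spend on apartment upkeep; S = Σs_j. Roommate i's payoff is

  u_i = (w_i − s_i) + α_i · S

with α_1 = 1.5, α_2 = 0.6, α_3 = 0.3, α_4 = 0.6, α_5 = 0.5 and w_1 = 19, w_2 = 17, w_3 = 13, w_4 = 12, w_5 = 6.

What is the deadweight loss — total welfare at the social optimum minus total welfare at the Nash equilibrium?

120

∂u_i/∂s_i = α_i − 1, so roommate i contributes w_i if α_i > 1, else 0.
α_i > 1 for i ∈ {1}; NE contributions (19, 0, 0, 0, 0), S = 19.
W^NE = Σw_i − S^NE + (Σα_i)·S^NE = 67 + 2.5·19 = 114.5.
Planner: ∂(Σu_j)/∂s_i = Σα_j − 1 = 2.5 > 0, so everyone contributes w_i; S^SO = 67, W^SO = 67 + 2.5·67 = 234.5.
Deadweight loss = 120.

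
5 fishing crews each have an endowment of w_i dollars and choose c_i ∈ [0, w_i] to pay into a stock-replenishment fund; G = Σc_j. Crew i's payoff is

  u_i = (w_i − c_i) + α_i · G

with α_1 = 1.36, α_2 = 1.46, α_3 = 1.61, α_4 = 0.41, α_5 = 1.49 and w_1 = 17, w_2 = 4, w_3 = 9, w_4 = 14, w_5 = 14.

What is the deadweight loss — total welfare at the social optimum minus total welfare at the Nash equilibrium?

74.62

∂u_i/∂c_i = α_i − 1, so crew i contributes w_i if α_i > 1, else 0.
α_i > 1 for i ∈ {1, 2, 3, 5}; NE contributions (17, 4, 9, 0, 14), G = 44.
W^NE = Σw_i − G^NE + (Σα_i)·G^NE = 58 + 5.33·44 = 292.52.
Planner: ∂(Σu_j)/∂c_i = Σα_j − 1 = 5.33 > 0, so everyone contributes w_i; G^SO = 58, W^SO = 58 + 5.33·58 = 367.14.
Deadweight loss = 74.62.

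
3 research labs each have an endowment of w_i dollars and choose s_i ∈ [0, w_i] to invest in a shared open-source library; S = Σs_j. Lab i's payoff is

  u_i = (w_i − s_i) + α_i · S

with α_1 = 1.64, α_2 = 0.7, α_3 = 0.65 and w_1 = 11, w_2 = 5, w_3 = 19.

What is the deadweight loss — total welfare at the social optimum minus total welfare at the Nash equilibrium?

∂u_i/∂s_i = α_i − 1, so lab i contributes w_i if α_i > 1, else 0.
α_i > 1 for i ∈ {1}; NE contributions (11, 0, 0), S = 11.
W^NE = Σw_i − S^NE + (Σα_i)·S^NE = 35 + 1.99·11 = 56.89.
Planner: ∂(Σu_j)/∂s_i = Σα_j − 1 = 1.99 > 0, so everyone contributes w_i; S^SO = 35, W^SO = 35 + 1.99·35 = 104.65.
Deadweight loss = 47.76.

47.76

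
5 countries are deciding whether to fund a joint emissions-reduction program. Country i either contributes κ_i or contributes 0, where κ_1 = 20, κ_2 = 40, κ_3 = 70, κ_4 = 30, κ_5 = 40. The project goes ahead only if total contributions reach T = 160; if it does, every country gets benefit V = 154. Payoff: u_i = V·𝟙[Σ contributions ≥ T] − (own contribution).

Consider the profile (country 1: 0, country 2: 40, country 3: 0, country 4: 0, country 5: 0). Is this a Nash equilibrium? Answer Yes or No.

No

Total = 40 < 160: not provided.
Country 1 (pledges 0, payoff 0): pledging 20 → total 60, payoff -20. No gain.
Country 2 (pledges 40, payoff -40): dropping to 0 → total 0, payoff 0. Profitable deviation.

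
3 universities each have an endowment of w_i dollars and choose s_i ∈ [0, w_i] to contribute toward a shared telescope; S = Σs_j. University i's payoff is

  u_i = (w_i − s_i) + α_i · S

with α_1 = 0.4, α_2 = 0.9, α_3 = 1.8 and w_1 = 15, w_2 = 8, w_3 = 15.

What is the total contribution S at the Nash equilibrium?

15

∂u_i/∂s_i = α_i − 1, so university i contributes w_i if α_i > 1, else 0.
α_i > 1 for i ∈ {3}; NE contributions (0, 0, 15), S = 15.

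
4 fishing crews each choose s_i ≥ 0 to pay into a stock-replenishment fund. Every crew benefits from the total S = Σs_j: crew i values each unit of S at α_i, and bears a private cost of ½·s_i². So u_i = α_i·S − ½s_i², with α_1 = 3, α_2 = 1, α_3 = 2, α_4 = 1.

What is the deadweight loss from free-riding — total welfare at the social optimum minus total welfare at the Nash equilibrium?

Crew i's FOC: ∂u_i/∂s_i = α_i − s_i = 0, so s_i* = α_i.
NE contributions = (3, 1, 2, 1); S = 7.
W^NE = (Σα)·S − ½Σα_i² = 7² − ½·15 = 41.5.
Planner sets s_i = Σα_j = 7 for every i, so S^SO = 4·7 = 28.
W^SO = (Σα)·S^SO − ½·4·(Σα)² = (4/2)·7² = 98.
Deadweight loss = W^SO − W^NE = 56.5.

56.5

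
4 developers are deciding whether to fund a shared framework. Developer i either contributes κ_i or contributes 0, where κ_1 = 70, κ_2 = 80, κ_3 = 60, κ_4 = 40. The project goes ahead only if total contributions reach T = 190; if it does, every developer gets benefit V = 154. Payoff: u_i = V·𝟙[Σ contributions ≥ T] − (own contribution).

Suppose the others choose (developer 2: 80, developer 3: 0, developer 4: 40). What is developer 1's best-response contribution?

70

Others' total = 120. Contributing 70 brings total to 190 ≥ 190: gain V − κ_1 = 84.
Best response: 70.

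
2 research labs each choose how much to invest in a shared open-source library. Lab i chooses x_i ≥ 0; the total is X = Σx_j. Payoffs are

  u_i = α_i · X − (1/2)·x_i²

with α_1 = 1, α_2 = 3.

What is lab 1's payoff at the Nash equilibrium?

3.5

Lab i's FOC: ∂u_i/∂x_i = α_i − x_i = 0, so x_i* = α_i.
NE contributions = (1, 3); X = 4.
u_1 = α_1·X − ½·(x_1)² = 1·4 − ½·1² = 3.5.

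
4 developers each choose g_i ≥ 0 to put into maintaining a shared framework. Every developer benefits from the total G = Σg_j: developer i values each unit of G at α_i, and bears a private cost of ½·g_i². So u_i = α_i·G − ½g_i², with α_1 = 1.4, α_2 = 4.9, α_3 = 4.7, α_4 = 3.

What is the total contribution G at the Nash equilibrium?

Developer i's FOC: ∂u_i/∂g_i = α_i − g_i = 0, so g_i* = α_i.
NE contributions = (1.4, 4.9, 4.7, 3); G = 14.

14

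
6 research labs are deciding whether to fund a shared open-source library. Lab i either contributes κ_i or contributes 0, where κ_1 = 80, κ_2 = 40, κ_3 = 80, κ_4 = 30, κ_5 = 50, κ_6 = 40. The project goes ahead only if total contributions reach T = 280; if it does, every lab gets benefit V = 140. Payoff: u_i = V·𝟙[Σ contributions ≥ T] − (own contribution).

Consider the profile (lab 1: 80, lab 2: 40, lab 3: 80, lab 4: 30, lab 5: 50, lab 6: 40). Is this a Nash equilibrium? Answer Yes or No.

Total = 320 ≥ 280: provided.
Lab 1 (pledges 80, payoff 60): dropping to 0 → total 240, payoff 0. No gain.
Lab 2 (pledges 40, payoff 100): dropping to 0 → total 280, payoff 140. Profitable deviation.

No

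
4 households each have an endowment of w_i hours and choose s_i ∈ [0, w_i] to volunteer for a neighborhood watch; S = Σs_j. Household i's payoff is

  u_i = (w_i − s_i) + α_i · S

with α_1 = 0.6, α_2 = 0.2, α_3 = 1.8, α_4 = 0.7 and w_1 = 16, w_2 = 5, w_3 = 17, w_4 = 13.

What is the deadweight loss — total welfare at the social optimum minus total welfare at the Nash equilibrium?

78.2

∂u_i/∂s_i = α_i − 1, so household i contributes w_i if α_i > 1, else 0.
α_i > 1 for i ∈ {3}; NE contributions (0, 0, 17, 0), S = 17.
W^NE = Σw_i − S^NE + (Σα_i)·S^NE = 51 + 2.3·17 = 90.1.
Planner: ∂(Σu_j)/∂s_i = Σα_j − 1 = 2.3 > 0, so everyone contributes w_i; S^SO = 51, W^SO = 51 + 2.3·51 = 168.3.
Deadweight loss = 78.2.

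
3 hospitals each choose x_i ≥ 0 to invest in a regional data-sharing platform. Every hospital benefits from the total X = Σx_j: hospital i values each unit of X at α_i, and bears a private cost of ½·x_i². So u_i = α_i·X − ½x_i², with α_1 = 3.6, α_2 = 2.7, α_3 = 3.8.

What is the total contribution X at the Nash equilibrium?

10.1

Hospital i's FOC: ∂u_i/∂x_i = α_i − x_i = 0, so x_i* = α_i.
NE contributions = (3.6, 2.7, 3.8); X = 10.1.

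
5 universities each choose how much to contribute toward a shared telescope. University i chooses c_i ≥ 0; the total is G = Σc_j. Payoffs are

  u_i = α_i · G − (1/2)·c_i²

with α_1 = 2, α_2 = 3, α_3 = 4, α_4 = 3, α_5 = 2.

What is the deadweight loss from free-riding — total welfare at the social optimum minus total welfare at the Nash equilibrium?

315

University i's FOC: ∂u_i/∂c_i = α_i − c_i = 0, so c_i* = α_i.
NE contributions = (2, 3, 4, 3, 2); G = 14.
W^NE = (Σα)·G − ½Σα_i² = 14² − ½·42 = 175.
Planner sets c_i = Σα_j = 14 for every i, so G^SO = 5·14 = 70.
W^SO = (Σα)·G^SO − ½·5·(Σα)² = (5/2)·14² = 490.
Deadweight loss = W^SO − W^NE = 315.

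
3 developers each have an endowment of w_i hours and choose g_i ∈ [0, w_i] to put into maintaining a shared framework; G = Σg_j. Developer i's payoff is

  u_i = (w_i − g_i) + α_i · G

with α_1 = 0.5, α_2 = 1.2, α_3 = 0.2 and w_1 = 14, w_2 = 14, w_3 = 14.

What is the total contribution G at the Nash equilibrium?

14

∂u_i/∂g_i = α_i − 1, so developer i contributes w_i if α_i > 1, else 0.
α_i > 1 for i ∈ {2}; NE contributions (0, 14, 0), G = 14.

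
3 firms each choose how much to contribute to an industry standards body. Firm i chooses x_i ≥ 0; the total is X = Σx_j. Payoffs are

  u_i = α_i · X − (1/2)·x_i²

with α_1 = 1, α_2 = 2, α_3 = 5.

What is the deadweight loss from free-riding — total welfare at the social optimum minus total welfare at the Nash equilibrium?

Firm i's FOC: ∂u_i/∂x_i = α_i − x_i = 0, so x_i* = α_i.
NE contributions = (1, 2, 5); X = 8.
W^NE = (Σα)·X − ½Σα_i² = 8² − ½·30 = 49.
Planner sets x_i = Σα_j = 8 for every i, so X^SO = 3·8 = 24.
W^SO = (Σα)·X^SO − ½·3·(Σα)² = (3/2)·8² = 96.
Deadweight loss = W^SO − W^NE = 47.

47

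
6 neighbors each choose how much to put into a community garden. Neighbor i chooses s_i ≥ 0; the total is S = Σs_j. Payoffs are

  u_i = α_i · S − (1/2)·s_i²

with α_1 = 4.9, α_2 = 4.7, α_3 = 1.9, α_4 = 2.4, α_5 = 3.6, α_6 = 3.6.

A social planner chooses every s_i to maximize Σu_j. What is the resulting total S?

126.6

Planner FOC: ∂(Σu_j)/∂s_i = (Σα_j) − s_i = 0, so s_i^SO = Σα_j = 21.1 for every i; S^SO = 126.6.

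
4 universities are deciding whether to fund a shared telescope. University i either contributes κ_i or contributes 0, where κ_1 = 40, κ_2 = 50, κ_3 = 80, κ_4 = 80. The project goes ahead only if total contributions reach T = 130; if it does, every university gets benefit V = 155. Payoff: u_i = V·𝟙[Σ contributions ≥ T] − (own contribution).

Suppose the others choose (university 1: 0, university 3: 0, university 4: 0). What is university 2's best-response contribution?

0

Others' total = 0. Even contributing 50 gives 50 < 130: no benefit either way.
Best response: 0.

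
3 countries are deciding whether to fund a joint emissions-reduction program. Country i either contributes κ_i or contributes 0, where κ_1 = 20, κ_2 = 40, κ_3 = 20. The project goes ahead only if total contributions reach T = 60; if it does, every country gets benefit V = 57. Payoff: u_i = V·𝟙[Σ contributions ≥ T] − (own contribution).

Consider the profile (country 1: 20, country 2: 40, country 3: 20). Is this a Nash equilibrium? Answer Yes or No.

Total = 80 ≥ 60: provided.
Country 1 (pledges 20, payoff 37): dropping to 0 → total 60, payoff 57. Profitable deviation.

No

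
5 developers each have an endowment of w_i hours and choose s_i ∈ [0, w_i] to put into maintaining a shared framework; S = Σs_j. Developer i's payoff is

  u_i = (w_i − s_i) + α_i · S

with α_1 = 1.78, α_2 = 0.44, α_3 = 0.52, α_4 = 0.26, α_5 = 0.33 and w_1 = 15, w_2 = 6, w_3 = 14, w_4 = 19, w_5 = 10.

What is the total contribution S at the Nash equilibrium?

15

∂u_i/∂s_i = α_i − 1, so developer i contributes w_i if α_i > 1, else 0.
α_i > 1 for i ∈ {1}; NE contributions (15, 0, 0, 0, 0), S = 15.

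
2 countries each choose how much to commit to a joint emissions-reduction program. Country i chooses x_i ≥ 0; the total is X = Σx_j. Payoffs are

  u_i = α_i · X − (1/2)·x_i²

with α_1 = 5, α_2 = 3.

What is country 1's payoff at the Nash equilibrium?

27.5

Country i's FOC: ∂u_i/∂x_i = α_i − x_i = 0, so x_i* = α_i.
NE contributions = (5, 3); X = 8.
u_1 = α_1·X − ½·(x_1)² = 5·8 − ½·5² = 27.5.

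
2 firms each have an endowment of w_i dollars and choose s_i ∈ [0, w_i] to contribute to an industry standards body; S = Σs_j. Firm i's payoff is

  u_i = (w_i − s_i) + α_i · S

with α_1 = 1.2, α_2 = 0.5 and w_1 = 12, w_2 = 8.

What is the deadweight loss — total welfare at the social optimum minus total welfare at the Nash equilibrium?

∂u_i/∂s_i = α_i − 1, so firm i contributes w_i if α_i > 1, else 0.
α_i > 1 for i ∈ {1}; NE contributions (12, 0), S = 12.
W^NE = Σw_i − S^NE + (Σα_i)·S^NE = 20 + 0.7·12 = 28.4.
Planner: ∂(Σu_j)/∂s_i = Σα_j − 1 = 0.7 > 0, so everyone contributes w_i; S^SO = 20, W^SO = 20 + 0.7·20 = 34.
Deadweight loss = 5.6.

5.6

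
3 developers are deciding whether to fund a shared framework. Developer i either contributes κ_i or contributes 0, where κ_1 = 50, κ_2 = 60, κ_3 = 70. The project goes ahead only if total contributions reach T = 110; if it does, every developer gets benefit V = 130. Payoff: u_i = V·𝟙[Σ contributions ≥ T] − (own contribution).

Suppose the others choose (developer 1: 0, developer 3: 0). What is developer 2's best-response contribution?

0

Others' total = 0. Even contributing 60 gives 60 < 110: no benefit either way.
Best response: 0.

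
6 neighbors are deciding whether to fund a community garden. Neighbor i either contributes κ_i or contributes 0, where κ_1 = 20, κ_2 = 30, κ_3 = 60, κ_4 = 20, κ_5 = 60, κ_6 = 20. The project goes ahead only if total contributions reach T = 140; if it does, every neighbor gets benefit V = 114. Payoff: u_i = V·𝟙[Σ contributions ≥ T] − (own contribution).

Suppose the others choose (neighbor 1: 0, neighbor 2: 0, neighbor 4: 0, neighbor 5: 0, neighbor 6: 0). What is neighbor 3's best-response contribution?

0

Others' total = 0. Even contributing 60 gives 60 < 140: no benefit either way.
Best response: 0.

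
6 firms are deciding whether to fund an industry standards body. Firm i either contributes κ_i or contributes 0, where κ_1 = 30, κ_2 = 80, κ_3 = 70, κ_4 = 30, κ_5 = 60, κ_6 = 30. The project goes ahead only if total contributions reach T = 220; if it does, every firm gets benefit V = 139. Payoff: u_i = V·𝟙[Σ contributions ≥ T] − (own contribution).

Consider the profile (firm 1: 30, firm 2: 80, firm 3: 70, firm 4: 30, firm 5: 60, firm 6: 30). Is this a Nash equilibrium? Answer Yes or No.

No

Total = 300 ≥ 220: provided.
Firm 1 (pledges 30, payoff 109): dropping to 0 → total 270, payoff 139. Profitable deviation.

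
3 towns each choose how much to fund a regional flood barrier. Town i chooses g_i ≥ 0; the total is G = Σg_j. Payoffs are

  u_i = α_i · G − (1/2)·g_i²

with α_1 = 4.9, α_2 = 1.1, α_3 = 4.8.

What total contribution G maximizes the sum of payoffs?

Planner FOC: ∂(Σu_j)/∂g_i = (Σα_j) − g_i = 0, so g_i^SO = Σα_j = 10.8 for every i; G^SO = 32.4.

32.4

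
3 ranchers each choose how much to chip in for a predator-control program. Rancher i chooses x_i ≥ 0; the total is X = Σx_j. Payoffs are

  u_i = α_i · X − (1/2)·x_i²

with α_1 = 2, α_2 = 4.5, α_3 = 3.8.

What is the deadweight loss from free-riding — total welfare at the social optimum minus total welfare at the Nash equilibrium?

Rancher i's FOC: ∂u_i/∂x_i = α_i − x_i = 0, so x_i* = α_i.
NE contributions = (2, 4.5, 3.8); X = 10.3.
W^NE = (Σα)·X − ½Σα_i² = 10.3² − ½·38.69 = 86.745.
Planner sets x_i = Σα_j = 10.3 for every i, so X^SO = 3·10.3 = 30.9.
W^SO = (Σα)·X^SO − ½·3·(Σα)² = (3/2)·10.3² = 159.135.
Deadweight loss = W^SO − W^NE = 72.39.

72.39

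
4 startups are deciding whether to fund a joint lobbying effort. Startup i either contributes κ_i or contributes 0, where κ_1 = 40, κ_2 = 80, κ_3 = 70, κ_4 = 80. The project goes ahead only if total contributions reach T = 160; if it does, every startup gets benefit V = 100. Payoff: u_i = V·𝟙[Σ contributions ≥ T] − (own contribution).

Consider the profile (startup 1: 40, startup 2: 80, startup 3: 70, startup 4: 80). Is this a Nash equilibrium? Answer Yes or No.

No

Total = 270 ≥ 160: provided.
Startup 1 (pledges 40, payoff 60): dropping to 0 → total 230, payoff 100. Profitable deviation.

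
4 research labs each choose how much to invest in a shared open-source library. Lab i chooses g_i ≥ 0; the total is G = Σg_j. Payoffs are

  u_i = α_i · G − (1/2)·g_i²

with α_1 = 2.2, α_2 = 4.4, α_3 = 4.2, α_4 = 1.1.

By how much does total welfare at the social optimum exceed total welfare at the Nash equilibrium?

Lab i's FOC: ∂u_i/∂g_i = α_i − g_i = 0, so g_i* = α_i.
NE contributions = (2.2, 4.4, 4.2, 1.1); G = 11.9.
W^NE = (Σα)·G − ½Σα_i² = 11.9² − ½·43.05 = 120.085.
Planner sets g_i = Σα_j = 11.9 for every i, so G^SO = 4·11.9 = 47.6.
W^SO = (Σα)·G^SO − ½·4·(Σα)² = (4/2)·11.9² = 283.22.
Deadweight loss = W^SO − W^NE = 163.135.

163.135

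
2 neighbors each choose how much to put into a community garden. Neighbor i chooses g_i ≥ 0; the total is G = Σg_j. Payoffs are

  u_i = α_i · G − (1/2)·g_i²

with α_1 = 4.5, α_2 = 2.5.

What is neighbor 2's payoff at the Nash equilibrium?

14.375

Neighbor i's FOC: ∂u_i/∂g_i = α_i − g_i = 0, so g_i* = α_i.
NE contributions = (4.5, 2.5); G = 7.
u_2 = α_2·G − ½·(g_2)² = 2.5·7 − ½·2.5² = 14.375.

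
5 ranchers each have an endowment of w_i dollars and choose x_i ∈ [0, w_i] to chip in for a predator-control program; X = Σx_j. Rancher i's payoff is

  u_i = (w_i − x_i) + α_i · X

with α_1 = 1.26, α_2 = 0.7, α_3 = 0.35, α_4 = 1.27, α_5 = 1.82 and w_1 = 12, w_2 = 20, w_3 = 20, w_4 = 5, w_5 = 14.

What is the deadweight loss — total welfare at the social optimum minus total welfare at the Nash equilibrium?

∂u_i/∂x_i = α_i − 1, so rancher i contributes w_i if α_i > 1, else 0.
α_i > 1 for i ∈ {1, 4, 5}; NE contributions (12, 0, 0, 5, 14), X = 31.
W^NE = Σw_i − X^NE + (Σα_i)·X^NE = 71 + 4.4·31 = 207.4.
Planner: ∂(Σu_j)/∂x_i = Σα_j − 1 = 4.4 > 0, so everyone contributes w_i; X^SO = 71, W^SO = 71 + 4.4·71 = 383.4.
Deadweight loss = 176.

176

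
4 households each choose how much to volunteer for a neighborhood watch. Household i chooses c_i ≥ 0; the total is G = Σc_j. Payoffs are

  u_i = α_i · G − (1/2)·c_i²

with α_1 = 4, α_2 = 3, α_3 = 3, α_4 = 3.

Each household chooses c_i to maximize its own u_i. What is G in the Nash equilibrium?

13

Household i's FOC: ∂u_i/∂c_i = α_i − c_i = 0, so c_i* = α_i.
NE contributions = (4, 3, 3, 3); G = 13.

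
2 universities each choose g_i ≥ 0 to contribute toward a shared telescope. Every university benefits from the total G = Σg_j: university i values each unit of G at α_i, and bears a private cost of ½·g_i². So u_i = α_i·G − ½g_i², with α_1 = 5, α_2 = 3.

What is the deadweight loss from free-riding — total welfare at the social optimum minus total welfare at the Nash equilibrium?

17

University i's FOC: ∂u_i/∂g_i = α_i − g_i = 0, so g_i* = α_i.
NE contributions = (5, 3); G = 8.
W^NE = (Σα)·G − ½Σα_i² = 8² − ½·34 = 47.
Planner sets g_i = Σα_j = 8 for every i, so G^SO = 2·8 = 16.
W^SO = (Σα)·G^SO − ½·2·(Σα)² = (2/2)·8² = 64.
Deadweight loss = W^SO − W^NE = 17.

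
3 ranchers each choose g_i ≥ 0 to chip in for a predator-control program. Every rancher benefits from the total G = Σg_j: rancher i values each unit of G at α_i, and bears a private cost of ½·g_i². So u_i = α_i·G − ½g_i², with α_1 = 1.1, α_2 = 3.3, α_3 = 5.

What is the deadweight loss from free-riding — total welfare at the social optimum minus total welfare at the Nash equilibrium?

Rancher i's FOC: ∂u_i/∂g_i = α_i − g_i = 0, so g_i* = α_i.
NE contributions = (1.1, 3.3, 5); G = 9.4.
W^NE = (Σα)·G − ½Σα_i² = 9.4² − ½·37.1 = 69.81.
Planner sets g_i = Σα_j = 9.4 for every i, so G^SO = 3·9.4 = 28.2.
W^SO = (Σα)·G^SO − ½·3·(Σα)² = (3/2)·9.4² = 132.54.
Deadweight loss = W^SO − W^NE = 62.73.

62.73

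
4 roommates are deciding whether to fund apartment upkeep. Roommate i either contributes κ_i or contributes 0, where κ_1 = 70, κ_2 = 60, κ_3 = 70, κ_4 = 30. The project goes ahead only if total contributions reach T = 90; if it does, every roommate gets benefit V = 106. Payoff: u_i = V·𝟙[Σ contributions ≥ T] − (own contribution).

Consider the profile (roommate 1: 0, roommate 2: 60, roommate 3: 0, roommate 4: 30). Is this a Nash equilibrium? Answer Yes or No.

Yes

Total = 90 ≥ 90: provided.
Roommate 1 (pledges 0, payoff 106): pledging 70 → total 160, payoff 36. No gain.
Roommate 2 (pledges 60, payoff 46): dropping to 0 → total 30, payoff 0. No gain.
Roommate 3 (pledges 0, payoff 106): pledging 70 → total 160, payoff 36. No gain.
Roommate 4 (pledges 30, payoff 76): dropping to 0 → total 60, payoff 0. No gain.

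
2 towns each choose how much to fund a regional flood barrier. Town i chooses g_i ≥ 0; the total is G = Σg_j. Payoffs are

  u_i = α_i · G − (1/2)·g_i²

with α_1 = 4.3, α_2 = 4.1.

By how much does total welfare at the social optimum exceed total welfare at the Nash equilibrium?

Town i's FOC: ∂u_i/∂g_i = α_i − g_i = 0, so g_i* = α_i.
NE contributions = (4.3, 4.1); G = 8.4.
W^NE = (Σα)·G − ½Σα_i² = 8.4² − ½·35.3 = 52.91.
Planner sets g_i = Σα_j = 8.4 for every i, so G^SO = 2·8.4 = 16.8.
W^SO = (Σα)·G^SO − ½·2·(Σα)² = (2/2)·8.4² = 70.56.
Deadweight loss = W^SO − W^NE = 17.65.

17.65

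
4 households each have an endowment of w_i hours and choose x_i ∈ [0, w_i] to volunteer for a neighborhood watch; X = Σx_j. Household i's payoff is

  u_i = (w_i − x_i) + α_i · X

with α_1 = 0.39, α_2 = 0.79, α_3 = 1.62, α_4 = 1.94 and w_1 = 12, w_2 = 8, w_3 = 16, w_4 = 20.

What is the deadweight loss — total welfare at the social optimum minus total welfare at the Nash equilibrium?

74.8

∂u_i/∂x_i = α_i − 1, so household i contributes w_i if α_i > 1, else 0.
α_i > 1 for i ∈ {3, 4}; NE contributions (0, 0, 16, 20), X = 36.
W^NE = Σw_i − X^NE + (Σα_i)·X^NE = 56 + 3.74·36 = 190.64.
Planner: ∂(Σu_j)/∂x_i = Σα_j − 1 = 3.74 > 0, so everyone contributes w_i; X^SO = 56, W^SO = 56 + 3.74·56 = 265.44.
Deadweight loss = 74.8.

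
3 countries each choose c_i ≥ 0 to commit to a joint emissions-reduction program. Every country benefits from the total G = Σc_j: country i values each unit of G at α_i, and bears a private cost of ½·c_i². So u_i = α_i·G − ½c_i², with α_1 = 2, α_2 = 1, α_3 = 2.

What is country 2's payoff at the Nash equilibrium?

Country i's FOC: ∂u_i/∂c_i = α_i − c_i = 0, so c_i* = α_i.
NE contributions = (2, 1, 2); G = 5.
u_2 = α_2·G − ½·(c_2)² = 1·5 − ½·1² = 4.5.

4.5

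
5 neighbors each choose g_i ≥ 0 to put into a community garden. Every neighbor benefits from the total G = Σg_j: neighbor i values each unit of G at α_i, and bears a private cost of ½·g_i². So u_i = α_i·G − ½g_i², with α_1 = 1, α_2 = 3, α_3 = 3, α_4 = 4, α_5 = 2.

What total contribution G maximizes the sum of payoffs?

Planner FOC: ∂(Σu_j)/∂g_i = (Σα_j) − g_i = 0, so g_i^SO = Σα_j = 13 for every i; G^SO = 65.

65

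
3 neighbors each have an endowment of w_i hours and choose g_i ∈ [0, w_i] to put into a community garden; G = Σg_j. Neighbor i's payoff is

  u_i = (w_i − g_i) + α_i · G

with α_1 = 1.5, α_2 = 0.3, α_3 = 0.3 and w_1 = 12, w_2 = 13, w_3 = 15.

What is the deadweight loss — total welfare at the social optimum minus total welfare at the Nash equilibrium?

∂u_i/∂g_i = α_i − 1, so neighbor i contributes w_i if α_i > 1, else 0.
α_i > 1 for i ∈ {1}; NE contributions (12, 0, 0), G = 12.
W^NE = Σw_i − G^NE + (Σα_i)·G^NE = 40 + 1.1·12 = 53.2.
Planner: ∂(Σu_j)/∂g_i = Σα_j − 1 = 1.1 > 0, so everyone contributes w_i; G^SO = 40, W^SO = 40 + 1.1·40 = 84.
Deadweight loss = 30.8.

30.8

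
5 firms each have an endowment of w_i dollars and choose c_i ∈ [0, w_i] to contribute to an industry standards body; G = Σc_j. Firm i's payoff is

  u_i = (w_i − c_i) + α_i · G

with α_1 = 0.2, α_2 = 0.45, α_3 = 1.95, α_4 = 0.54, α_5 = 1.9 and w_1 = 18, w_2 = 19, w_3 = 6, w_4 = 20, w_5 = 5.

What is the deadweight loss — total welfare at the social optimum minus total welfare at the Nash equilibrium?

230.28

∂u_i/∂c_i = α_i − 1, so firm i contributes w_i if α_i > 1, else 0.
α_i > 1 for i ∈ {3, 5}; NE contributions (0, 0, 6, 0, 5), G = 11.
W^NE = Σw_i − G^NE + (Σα_i)·G^NE = 68 + 4.04·11 = 112.44.
Planner: ∂(Σu_j)/∂c_i = Σα_j − 1 = 4.04 > 0, so everyone contributes w_i; G^SO = 68, W^SO = 68 + 4.04·68 = 342.72.
Deadweight loss = 230.28.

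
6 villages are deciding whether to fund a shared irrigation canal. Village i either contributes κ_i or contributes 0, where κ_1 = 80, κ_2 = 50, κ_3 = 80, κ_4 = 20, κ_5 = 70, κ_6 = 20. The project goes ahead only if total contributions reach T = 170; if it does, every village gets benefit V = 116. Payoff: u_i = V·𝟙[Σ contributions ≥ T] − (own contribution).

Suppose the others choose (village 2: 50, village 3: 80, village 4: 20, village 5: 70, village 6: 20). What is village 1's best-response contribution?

0

Others' total = 240 ≥ 170; contributing adds cost 80 for no extra benefit.
Best response: 0.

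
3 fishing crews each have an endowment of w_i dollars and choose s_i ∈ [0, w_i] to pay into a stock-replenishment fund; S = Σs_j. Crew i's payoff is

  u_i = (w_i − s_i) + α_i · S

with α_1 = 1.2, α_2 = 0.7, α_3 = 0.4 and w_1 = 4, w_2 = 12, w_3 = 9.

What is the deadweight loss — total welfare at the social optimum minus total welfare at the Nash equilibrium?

27.3

∂u_i/∂s_i = α_i − 1, so crew i contributes w_i if α_i > 1, else 0.
α_i > 1 for i ∈ {1}; NE contributions (4, 0, 0), S = 4.
W^NE = Σw_i − S^NE + (Σα_i)·S^NE = 25 + 1.3·4 = 30.2.
Planner: ∂(Σu_j)/∂s_i = Σα_j − 1 = 1.3 > 0, so everyone contributes w_i; S^SO = 25, W^SO = 25 + 1.3·25 = 57.5.
Deadweight loss = 27.3.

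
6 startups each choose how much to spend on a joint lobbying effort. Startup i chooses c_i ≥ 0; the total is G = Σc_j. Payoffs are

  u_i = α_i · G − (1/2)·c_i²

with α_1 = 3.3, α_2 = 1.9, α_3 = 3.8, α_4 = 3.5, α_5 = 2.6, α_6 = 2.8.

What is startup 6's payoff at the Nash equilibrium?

Startup i's FOC: ∂u_i/∂c_i = α_i − c_i = 0, so c_i* = α_i.
NE contributions = (3.3, 1.9, 3.8, 3.5, 2.6, 2.8); G = 17.9.
u_6 = α_6·G − ½·(c_6)² = 2.8·17.9 − ½·2.8² = 46.2.

46.2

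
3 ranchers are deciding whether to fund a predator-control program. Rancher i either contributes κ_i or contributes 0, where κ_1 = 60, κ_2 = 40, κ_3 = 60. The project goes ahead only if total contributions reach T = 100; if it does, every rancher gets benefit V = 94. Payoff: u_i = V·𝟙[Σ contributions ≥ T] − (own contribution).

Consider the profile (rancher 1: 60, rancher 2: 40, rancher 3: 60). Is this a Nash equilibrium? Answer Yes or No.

No

Total = 160 ≥ 100: provided.
Rancher 1 (pledges 60, payoff 34): dropping to 0 → total 100, payoff 94. Profitable deviation.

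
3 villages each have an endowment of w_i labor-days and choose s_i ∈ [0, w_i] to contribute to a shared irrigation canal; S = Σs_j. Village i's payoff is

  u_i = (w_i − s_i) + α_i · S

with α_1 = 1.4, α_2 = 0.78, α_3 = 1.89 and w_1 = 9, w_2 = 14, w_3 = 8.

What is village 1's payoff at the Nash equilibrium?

23.8

∂u_i/∂s_i = α_i − 1, so village i contributes w_i if α_i > 1, else 0.
α_i > 1 for i ∈ {1, 3}; NE contributions (9, 0, 8), S = 17.
u_1 = (9 − 9) + 1.4·17 = 23.8.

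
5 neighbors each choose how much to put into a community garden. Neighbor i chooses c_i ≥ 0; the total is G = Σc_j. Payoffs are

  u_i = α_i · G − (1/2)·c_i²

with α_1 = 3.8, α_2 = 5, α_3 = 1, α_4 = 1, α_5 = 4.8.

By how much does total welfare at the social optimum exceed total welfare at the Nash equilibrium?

397.28

Neighbor i's FOC: ∂u_i/∂c_i = α_i − c_i = 0, so c_i* = α_i.
NE contributions = (3.8, 5, 1, 1, 4.8); G = 15.6.
W^NE = (Σα)·G − ½Σα_i² = 15.6² − ½·64.48 = 211.12.
Planner sets c_i = Σα_j = 15.6 for every i, so G^SO = 5·15.6 = 78.
W^SO = (Σα)·G^SO − ½·5·(Σα)² = (5/2)·15.6² = 608.4.
Deadweight loss = W^SO − W^NE = 397.28.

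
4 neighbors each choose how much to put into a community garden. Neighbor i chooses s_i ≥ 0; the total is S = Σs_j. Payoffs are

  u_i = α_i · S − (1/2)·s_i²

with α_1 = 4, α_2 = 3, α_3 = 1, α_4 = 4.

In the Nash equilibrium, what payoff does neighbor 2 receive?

Neighbor i's FOC: ∂u_i/∂s_i = α_i − s_i = 0, so s_i* = α_i.
NE contributions = (4, 3, 1, 4); S = 12.
u_2 = α_2·S − ½·(s_2)² = 3·12 − ½·3² = 31.5.

31.5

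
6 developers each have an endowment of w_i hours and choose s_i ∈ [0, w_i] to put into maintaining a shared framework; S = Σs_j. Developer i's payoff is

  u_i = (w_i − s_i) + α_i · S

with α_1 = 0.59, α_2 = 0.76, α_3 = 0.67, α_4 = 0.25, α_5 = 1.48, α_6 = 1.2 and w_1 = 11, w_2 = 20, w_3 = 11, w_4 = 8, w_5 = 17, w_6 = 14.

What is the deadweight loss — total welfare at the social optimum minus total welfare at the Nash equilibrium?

197.5

∂u_i/∂s_i = α_i − 1, so developer i contributes w_i if α_i > 1, else 0.
α_i > 1 for i ∈ {5, 6}; NE contributions (0, 0, 0, 0, 17, 14), S = 31.
W^NE = Σw_i − S^NE + (Σα_i)·S^NE = 81 + 3.95·31 = 203.45.
Planner: ∂(Σu_j)/∂s_i = Σα_j − 1 = 3.95 > 0, so everyone contributes w_i; S^SO = 81, W^SO = 81 + 3.95·81 = 400.95.
Deadweight loss = 197.5.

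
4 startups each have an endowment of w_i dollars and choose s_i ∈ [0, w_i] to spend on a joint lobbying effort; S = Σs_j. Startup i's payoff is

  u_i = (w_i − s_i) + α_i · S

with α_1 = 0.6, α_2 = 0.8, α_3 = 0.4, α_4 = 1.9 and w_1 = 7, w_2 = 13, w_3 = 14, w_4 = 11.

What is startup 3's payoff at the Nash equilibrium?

∂u_i/∂s_i = α_i − 1, so startup i contributes w_i if α_i > 1, else 0.
α_i > 1 for i ∈ {4}; NE contributions (0, 0, 0, 11), S = 11.
u_3 = (14 − 0) + 0.4·11 = 18.4.

18.4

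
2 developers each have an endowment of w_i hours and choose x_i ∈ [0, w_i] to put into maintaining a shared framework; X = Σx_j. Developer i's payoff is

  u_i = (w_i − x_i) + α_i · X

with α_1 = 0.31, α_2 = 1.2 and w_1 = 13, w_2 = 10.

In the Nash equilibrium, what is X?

10

∂u_i/∂x_i = α_i − 1, so developer i contributes w_i if α_i > 1, else 0.
α_i > 1 for i ∈ {2}; NE contributions (0, 10), X = 10.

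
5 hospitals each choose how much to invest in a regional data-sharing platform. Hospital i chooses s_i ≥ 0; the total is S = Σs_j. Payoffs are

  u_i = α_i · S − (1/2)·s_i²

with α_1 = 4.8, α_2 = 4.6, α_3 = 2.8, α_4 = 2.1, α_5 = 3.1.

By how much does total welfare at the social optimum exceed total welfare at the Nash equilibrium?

487.17

Hospital i's FOC: ∂u_i/∂s_i = α_i − s_i = 0, so s_i* = α_i.
NE contributions = (4.8, 4.6, 2.8, 2.1, 3.1); S = 17.4.
W^NE = (Σα)·S − ½Σα_i² = 17.4² − ½·66.06 = 269.73.
Planner sets s_i = Σα_j = 17.4 for every i, so S^SO = 5·17.4 = 87.
W^SO = (Σα)·S^SO − ½·5·(Σα)² = (5/2)·17.4² = 756.9.
Deadweight loss = W^SO − W^NE = 487.17.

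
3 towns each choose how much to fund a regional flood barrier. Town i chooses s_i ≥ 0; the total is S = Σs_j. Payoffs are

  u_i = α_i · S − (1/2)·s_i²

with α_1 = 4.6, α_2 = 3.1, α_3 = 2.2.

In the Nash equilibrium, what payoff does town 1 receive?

34.96

Town i's FOC: ∂u_i/∂s_i = α_i − s_i = 0, so s_i* = α_i.
NE contributions = (4.6, 3.1, 2.2); S = 9.9.
u_1 = α_1·S − ½·(s_1)² = 4.6·9.9 − ½·4.6² = 34.96.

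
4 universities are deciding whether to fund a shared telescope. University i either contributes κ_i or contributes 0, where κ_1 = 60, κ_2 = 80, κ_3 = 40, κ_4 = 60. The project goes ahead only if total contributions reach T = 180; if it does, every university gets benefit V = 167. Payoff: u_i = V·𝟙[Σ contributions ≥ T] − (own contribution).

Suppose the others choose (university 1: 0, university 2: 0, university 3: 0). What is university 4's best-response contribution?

Others' total = 0. Even contributing 60 gives 60 < 180: no benefit either way.
Best response: 0.

0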